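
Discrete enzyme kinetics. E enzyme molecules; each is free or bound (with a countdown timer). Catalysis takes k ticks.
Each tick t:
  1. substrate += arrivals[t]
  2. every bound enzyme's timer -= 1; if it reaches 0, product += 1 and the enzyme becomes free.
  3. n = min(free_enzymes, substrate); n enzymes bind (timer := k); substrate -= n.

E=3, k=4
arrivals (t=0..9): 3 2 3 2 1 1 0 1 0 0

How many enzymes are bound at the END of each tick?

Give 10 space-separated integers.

Answer: 3 3 3 3 3 3 3 3 3 3

Derivation:
t=0: arr=3 -> substrate=0 bound=3 product=0
t=1: arr=2 -> substrate=2 bound=3 product=0
t=2: arr=3 -> substrate=5 bound=3 product=0
t=3: arr=2 -> substrate=7 bound=3 product=0
t=4: arr=1 -> substrate=5 bound=3 product=3
t=5: arr=1 -> substrate=6 bound=3 product=3
t=6: arr=0 -> substrate=6 bound=3 product=3
t=7: arr=1 -> substrate=7 bound=3 product=3
t=8: arr=0 -> substrate=4 bound=3 product=6
t=9: arr=0 -> substrate=4 bound=3 product=6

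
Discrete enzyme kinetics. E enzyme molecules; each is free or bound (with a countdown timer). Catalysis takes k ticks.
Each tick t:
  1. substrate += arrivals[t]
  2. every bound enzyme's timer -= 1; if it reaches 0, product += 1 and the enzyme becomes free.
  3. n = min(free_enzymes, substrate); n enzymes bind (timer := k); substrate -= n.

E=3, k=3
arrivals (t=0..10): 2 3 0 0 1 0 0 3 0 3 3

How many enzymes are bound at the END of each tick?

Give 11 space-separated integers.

Answer: 2 3 3 3 3 3 1 3 3 3 3

Derivation:
t=0: arr=2 -> substrate=0 bound=2 product=0
t=1: arr=3 -> substrate=2 bound=3 product=0
t=2: arr=0 -> substrate=2 bound=3 product=0
t=3: arr=0 -> substrate=0 bound=3 product=2
t=4: arr=1 -> substrate=0 bound=3 product=3
t=5: arr=0 -> substrate=0 bound=3 product=3
t=6: arr=0 -> substrate=0 bound=1 product=5
t=7: arr=3 -> substrate=0 bound=3 product=6
t=8: arr=0 -> substrate=0 bound=3 product=6
t=9: arr=3 -> substrate=3 bound=3 product=6
t=10: arr=3 -> substrate=3 bound=3 product=9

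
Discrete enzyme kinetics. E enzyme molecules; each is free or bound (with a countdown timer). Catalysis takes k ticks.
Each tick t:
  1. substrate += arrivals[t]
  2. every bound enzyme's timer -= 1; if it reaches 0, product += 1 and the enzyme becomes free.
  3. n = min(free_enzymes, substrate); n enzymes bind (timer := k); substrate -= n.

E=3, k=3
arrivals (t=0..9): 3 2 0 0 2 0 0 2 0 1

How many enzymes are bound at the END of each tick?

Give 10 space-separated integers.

t=0: arr=3 -> substrate=0 bound=3 product=0
t=1: arr=2 -> substrate=2 bound=3 product=0
t=2: arr=0 -> substrate=2 bound=3 product=0
t=3: arr=0 -> substrate=0 bound=2 product=3
t=4: arr=2 -> substrate=1 bound=3 product=3
t=5: arr=0 -> substrate=1 bound=3 product=3
t=6: arr=0 -> substrate=0 bound=2 product=5
t=7: arr=2 -> substrate=0 bound=3 product=6
t=8: arr=0 -> substrate=0 bound=3 product=6
t=9: arr=1 -> substrate=0 bound=3 product=7

Answer: 3 3 3 2 3 3 2 3 3 3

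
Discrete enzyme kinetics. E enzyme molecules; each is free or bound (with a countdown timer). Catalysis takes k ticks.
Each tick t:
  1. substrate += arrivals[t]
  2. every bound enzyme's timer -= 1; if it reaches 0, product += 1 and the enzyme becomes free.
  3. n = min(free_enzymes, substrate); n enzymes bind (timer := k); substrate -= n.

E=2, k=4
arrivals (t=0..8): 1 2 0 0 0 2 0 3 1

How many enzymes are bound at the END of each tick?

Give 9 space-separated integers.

t=0: arr=1 -> substrate=0 bound=1 product=0
t=1: arr=2 -> substrate=1 bound=2 product=0
t=2: arr=0 -> substrate=1 bound=2 product=0
t=3: arr=0 -> substrate=1 bound=2 product=0
t=4: arr=0 -> substrate=0 bound=2 product=1
t=5: arr=2 -> substrate=1 bound=2 product=2
t=6: arr=0 -> substrate=1 bound=2 product=2
t=7: arr=3 -> substrate=4 bound=2 product=2
t=8: arr=1 -> substrate=4 bound=2 product=3

Answer: 1 2 2 2 2 2 2 2 2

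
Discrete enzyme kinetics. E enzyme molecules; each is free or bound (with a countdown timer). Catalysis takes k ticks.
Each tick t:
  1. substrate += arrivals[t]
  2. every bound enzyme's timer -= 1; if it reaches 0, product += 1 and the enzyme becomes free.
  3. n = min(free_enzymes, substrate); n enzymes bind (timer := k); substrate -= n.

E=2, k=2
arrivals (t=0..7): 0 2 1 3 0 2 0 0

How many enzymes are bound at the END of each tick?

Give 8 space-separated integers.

Answer: 0 2 2 2 2 2 2 2

Derivation:
t=0: arr=0 -> substrate=0 bound=0 product=0
t=1: arr=2 -> substrate=0 bound=2 product=0
t=2: arr=1 -> substrate=1 bound=2 product=0
t=3: arr=3 -> substrate=2 bound=2 product=2
t=4: arr=0 -> substrate=2 bound=2 product=2
t=5: arr=2 -> substrate=2 bound=2 product=4
t=6: arr=0 -> substrate=2 bound=2 product=4
t=7: arr=0 -> substrate=0 bound=2 product=6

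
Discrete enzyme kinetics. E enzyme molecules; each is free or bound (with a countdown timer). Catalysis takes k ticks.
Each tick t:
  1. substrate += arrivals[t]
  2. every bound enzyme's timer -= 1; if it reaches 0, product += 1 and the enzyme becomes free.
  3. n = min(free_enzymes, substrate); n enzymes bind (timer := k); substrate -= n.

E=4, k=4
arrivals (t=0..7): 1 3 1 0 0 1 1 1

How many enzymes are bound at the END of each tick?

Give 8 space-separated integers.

t=0: arr=1 -> substrate=0 bound=1 product=0
t=1: arr=3 -> substrate=0 bound=4 product=0
t=2: arr=1 -> substrate=1 bound=4 product=0
t=3: arr=0 -> substrate=1 bound=4 product=0
t=4: arr=0 -> substrate=0 bound=4 product=1
t=5: arr=1 -> substrate=0 bound=2 product=4
t=6: arr=1 -> substrate=0 bound=3 product=4
t=7: arr=1 -> substrate=0 bound=4 product=4

Answer: 1 4 4 4 4 2 3 4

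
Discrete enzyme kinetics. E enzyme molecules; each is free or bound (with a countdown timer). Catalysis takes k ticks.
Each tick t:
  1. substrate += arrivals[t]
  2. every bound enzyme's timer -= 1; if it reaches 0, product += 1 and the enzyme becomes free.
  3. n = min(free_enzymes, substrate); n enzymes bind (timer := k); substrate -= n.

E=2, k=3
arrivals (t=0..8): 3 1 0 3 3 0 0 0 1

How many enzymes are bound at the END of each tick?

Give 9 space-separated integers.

Answer: 2 2 2 2 2 2 2 2 2

Derivation:
t=0: arr=3 -> substrate=1 bound=2 product=0
t=1: arr=1 -> substrate=2 bound=2 product=0
t=2: arr=0 -> substrate=2 bound=2 product=0
t=3: arr=3 -> substrate=3 bound=2 product=2
t=4: arr=3 -> substrate=6 bound=2 product=2
t=5: arr=0 -> substrate=6 bound=2 product=2
t=6: arr=0 -> substrate=4 bound=2 product=4
t=7: arr=0 -> substrate=4 bound=2 product=4
t=8: arr=1 -> substrate=5 bound=2 product=4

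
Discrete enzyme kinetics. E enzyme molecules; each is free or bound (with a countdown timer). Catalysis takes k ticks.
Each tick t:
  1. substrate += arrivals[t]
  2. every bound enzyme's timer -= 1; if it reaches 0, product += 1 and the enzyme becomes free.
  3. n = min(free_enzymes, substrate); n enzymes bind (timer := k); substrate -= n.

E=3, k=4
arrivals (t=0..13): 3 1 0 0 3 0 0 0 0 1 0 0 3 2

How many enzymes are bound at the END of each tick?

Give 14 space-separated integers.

Answer: 3 3 3 3 3 3 3 3 1 2 2 2 3 3

Derivation:
t=0: arr=3 -> substrate=0 bound=3 product=0
t=1: arr=1 -> substrate=1 bound=3 product=0
t=2: arr=0 -> substrate=1 bound=3 product=0
t=3: arr=0 -> substrate=1 bound=3 product=0
t=4: arr=3 -> substrate=1 bound=3 product=3
t=5: arr=0 -> substrate=1 bound=3 product=3
t=6: arr=0 -> substrate=1 bound=3 product=3
t=7: arr=0 -> substrate=1 bound=3 product=3
t=8: arr=0 -> substrate=0 bound=1 product=6
t=9: arr=1 -> substrate=0 bound=2 product=6
t=10: arr=0 -> substrate=0 bound=2 product=6
t=11: arr=0 -> substrate=0 bound=2 product=6
t=12: arr=3 -> substrate=1 bound=3 product=7
t=13: arr=2 -> substrate=2 bound=3 product=8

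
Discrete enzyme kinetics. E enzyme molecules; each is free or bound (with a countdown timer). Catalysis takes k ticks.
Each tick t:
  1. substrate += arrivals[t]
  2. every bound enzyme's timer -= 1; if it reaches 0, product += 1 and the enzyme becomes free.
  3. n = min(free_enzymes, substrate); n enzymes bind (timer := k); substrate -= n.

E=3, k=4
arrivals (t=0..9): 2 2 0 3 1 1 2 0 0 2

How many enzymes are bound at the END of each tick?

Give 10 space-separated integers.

t=0: arr=2 -> substrate=0 bound=2 product=0
t=1: arr=2 -> substrate=1 bound=3 product=0
t=2: arr=0 -> substrate=1 bound=3 product=0
t=3: arr=3 -> substrate=4 bound=3 product=0
t=4: arr=1 -> substrate=3 bound=3 product=2
t=5: arr=1 -> substrate=3 bound=3 product=3
t=6: arr=2 -> substrate=5 bound=3 product=3
t=7: arr=0 -> substrate=5 bound=3 product=3
t=8: arr=0 -> substrate=3 bound=3 product=5
t=9: arr=2 -> substrate=4 bound=3 product=6

Answer: 2 3 3 3 3 3 3 3 3 3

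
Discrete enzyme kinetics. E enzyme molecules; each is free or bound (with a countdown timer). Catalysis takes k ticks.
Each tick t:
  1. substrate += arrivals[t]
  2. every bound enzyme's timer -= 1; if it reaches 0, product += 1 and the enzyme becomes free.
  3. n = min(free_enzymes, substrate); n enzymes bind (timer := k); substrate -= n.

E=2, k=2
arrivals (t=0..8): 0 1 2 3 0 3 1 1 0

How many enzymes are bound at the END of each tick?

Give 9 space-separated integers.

Answer: 0 1 2 2 2 2 2 2 2

Derivation:
t=0: arr=0 -> substrate=0 bound=0 product=0
t=1: arr=1 -> substrate=0 bound=1 product=0
t=2: arr=2 -> substrate=1 bound=2 product=0
t=3: arr=3 -> substrate=3 bound=2 product=1
t=4: arr=0 -> substrate=2 bound=2 product=2
t=5: arr=3 -> substrate=4 bound=2 product=3
t=6: arr=1 -> substrate=4 bound=2 product=4
t=7: arr=1 -> substrate=4 bound=2 product=5
t=8: arr=0 -> substrate=3 bound=2 product=6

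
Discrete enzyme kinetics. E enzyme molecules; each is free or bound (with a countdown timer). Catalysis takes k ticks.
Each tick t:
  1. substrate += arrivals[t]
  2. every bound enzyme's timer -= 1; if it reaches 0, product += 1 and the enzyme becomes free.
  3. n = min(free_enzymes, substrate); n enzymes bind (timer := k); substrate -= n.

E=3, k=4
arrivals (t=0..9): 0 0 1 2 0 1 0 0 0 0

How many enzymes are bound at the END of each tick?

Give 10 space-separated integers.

t=0: arr=0 -> substrate=0 bound=0 product=0
t=1: arr=0 -> substrate=0 bound=0 product=0
t=2: arr=1 -> substrate=0 bound=1 product=0
t=3: arr=2 -> substrate=0 bound=3 product=0
t=4: arr=0 -> substrate=0 bound=3 product=0
t=5: arr=1 -> substrate=1 bound=3 product=0
t=6: arr=0 -> substrate=0 bound=3 product=1
t=7: arr=0 -> substrate=0 bound=1 product=3
t=8: arr=0 -> substrate=0 bound=1 product=3
t=9: arr=0 -> substrate=0 bound=1 product=3

Answer: 0 0 1 3 3 3 3 1 1 1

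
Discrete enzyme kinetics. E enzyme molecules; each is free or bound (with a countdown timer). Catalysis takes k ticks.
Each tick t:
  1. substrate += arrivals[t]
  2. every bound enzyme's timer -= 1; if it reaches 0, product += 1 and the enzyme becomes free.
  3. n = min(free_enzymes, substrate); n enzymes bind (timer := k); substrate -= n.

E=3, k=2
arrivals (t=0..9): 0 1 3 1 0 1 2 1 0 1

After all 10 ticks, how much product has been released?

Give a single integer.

t=0: arr=0 -> substrate=0 bound=0 product=0
t=1: arr=1 -> substrate=0 bound=1 product=0
t=2: arr=3 -> substrate=1 bound=3 product=0
t=3: arr=1 -> substrate=1 bound=3 product=1
t=4: arr=0 -> substrate=0 bound=2 product=3
t=5: arr=1 -> substrate=0 bound=2 product=4
t=6: arr=2 -> substrate=0 bound=3 product=5
t=7: arr=1 -> substrate=0 bound=3 product=6
t=8: arr=0 -> substrate=0 bound=1 product=8
t=9: arr=1 -> substrate=0 bound=1 product=9

Answer: 9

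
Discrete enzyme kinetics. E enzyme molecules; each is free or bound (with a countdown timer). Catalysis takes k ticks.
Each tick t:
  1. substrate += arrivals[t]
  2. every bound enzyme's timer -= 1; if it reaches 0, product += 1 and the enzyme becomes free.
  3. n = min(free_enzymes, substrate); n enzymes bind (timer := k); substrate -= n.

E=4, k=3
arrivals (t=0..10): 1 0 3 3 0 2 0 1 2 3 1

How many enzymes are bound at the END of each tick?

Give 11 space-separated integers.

Answer: 1 1 4 4 4 4 4 4 4 4 4

Derivation:
t=0: arr=1 -> substrate=0 bound=1 product=0
t=1: arr=0 -> substrate=0 bound=1 product=0
t=2: arr=3 -> substrate=0 bound=4 product=0
t=3: arr=3 -> substrate=2 bound=4 product=1
t=4: arr=0 -> substrate=2 bound=4 product=1
t=5: arr=2 -> substrate=1 bound=4 product=4
t=6: arr=0 -> substrate=0 bound=4 product=5
t=7: arr=1 -> substrate=1 bound=4 product=5
t=8: arr=2 -> substrate=0 bound=4 product=8
t=9: arr=3 -> substrate=2 bound=4 product=9
t=10: arr=1 -> substrate=3 bound=4 product=9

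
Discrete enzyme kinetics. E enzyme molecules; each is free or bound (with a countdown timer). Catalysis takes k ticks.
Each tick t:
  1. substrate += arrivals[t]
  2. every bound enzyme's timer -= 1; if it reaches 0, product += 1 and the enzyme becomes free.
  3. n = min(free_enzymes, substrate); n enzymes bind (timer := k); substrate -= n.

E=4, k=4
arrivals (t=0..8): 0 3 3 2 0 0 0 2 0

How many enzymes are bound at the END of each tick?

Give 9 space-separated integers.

t=0: arr=0 -> substrate=0 bound=0 product=0
t=1: arr=3 -> substrate=0 bound=3 product=0
t=2: arr=3 -> substrate=2 bound=4 product=0
t=3: arr=2 -> substrate=4 bound=4 product=0
t=4: arr=0 -> substrate=4 bound=4 product=0
t=5: arr=0 -> substrate=1 bound=4 product=3
t=6: arr=0 -> substrate=0 bound=4 product=4
t=7: arr=2 -> substrate=2 bound=4 product=4
t=8: arr=0 -> substrate=2 bound=4 product=4

Answer: 0 3 4 4 4 4 4 4 4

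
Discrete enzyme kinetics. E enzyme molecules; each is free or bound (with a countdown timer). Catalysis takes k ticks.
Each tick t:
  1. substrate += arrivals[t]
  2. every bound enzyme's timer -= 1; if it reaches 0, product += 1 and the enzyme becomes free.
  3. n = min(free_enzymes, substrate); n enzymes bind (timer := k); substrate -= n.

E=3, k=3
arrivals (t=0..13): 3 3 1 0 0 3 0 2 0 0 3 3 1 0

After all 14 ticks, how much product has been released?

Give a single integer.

Answer: 12

Derivation:
t=0: arr=3 -> substrate=0 bound=3 product=0
t=1: arr=3 -> substrate=3 bound=3 product=0
t=2: arr=1 -> substrate=4 bound=3 product=0
t=3: arr=0 -> substrate=1 bound=3 product=3
t=4: arr=0 -> substrate=1 bound=3 product=3
t=5: arr=3 -> substrate=4 bound=3 product=3
t=6: arr=0 -> substrate=1 bound=3 product=6
t=7: arr=2 -> substrate=3 bound=3 product=6
t=8: arr=0 -> substrate=3 bound=3 product=6
t=9: arr=0 -> substrate=0 bound=3 product=9
t=10: arr=3 -> substrate=3 bound=3 product=9
t=11: arr=3 -> substrate=6 bound=3 product=9
t=12: arr=1 -> substrate=4 bound=3 product=12
t=13: arr=0 -> substrate=4 bound=3 product=12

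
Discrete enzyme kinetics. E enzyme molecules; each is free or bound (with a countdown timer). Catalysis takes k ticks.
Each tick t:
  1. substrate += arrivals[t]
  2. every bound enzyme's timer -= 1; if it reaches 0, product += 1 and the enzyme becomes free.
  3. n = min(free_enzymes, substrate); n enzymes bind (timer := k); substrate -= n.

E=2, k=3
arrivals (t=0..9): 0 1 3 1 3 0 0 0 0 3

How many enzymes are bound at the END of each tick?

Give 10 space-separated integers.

Answer: 0 1 2 2 2 2 2 2 2 2

Derivation:
t=0: arr=0 -> substrate=0 bound=0 product=0
t=1: arr=1 -> substrate=0 bound=1 product=0
t=2: arr=3 -> substrate=2 bound=2 product=0
t=3: arr=1 -> substrate=3 bound=2 product=0
t=4: arr=3 -> substrate=5 bound=2 product=1
t=5: arr=0 -> substrate=4 bound=2 product=2
t=6: arr=0 -> substrate=4 bound=2 product=2
t=7: arr=0 -> substrate=3 bound=2 product=3
t=8: arr=0 -> substrate=2 bound=2 product=4
t=9: arr=3 -> substrate=5 bound=2 product=4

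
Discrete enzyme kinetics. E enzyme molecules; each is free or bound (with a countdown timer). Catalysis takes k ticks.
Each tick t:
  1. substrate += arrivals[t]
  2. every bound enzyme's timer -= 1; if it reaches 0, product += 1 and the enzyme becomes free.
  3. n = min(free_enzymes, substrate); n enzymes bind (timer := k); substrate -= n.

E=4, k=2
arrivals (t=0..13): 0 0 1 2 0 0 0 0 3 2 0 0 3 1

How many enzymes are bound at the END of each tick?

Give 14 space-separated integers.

Answer: 0 0 1 3 2 0 0 0 3 4 2 1 3 4

Derivation:
t=0: arr=0 -> substrate=0 bound=0 product=0
t=1: arr=0 -> substrate=0 bound=0 product=0
t=2: arr=1 -> substrate=0 bound=1 product=0
t=3: arr=2 -> substrate=0 bound=3 product=0
t=4: arr=0 -> substrate=0 bound=2 product=1
t=5: arr=0 -> substrate=0 bound=0 product=3
t=6: arr=0 -> substrate=0 bound=0 product=3
t=7: arr=0 -> substrate=0 bound=0 product=3
t=8: arr=3 -> substrate=0 bound=3 product=3
t=9: arr=2 -> substrate=1 bound=4 product=3
t=10: arr=0 -> substrate=0 bound=2 product=6
t=11: arr=0 -> substrate=0 bound=1 product=7
t=12: arr=3 -> substrate=0 bound=3 product=8
t=13: arr=1 -> substrate=0 bound=4 product=8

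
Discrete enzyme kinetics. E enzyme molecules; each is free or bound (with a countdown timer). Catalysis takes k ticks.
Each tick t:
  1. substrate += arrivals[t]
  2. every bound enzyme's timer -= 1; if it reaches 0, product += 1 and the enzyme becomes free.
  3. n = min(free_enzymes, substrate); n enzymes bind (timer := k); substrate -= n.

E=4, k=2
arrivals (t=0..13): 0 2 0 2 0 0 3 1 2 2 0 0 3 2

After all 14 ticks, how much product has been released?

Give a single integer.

Answer: 12

Derivation:
t=0: arr=0 -> substrate=0 bound=0 product=0
t=1: arr=2 -> substrate=0 bound=2 product=0
t=2: arr=0 -> substrate=0 bound=2 product=0
t=3: arr=2 -> substrate=0 bound=2 product=2
t=4: arr=0 -> substrate=0 bound=2 product=2
t=5: arr=0 -> substrate=0 bound=0 product=4
t=6: arr=3 -> substrate=0 bound=3 product=4
t=7: arr=1 -> substrate=0 bound=4 product=4
t=8: arr=2 -> substrate=0 bound=3 product=7
t=9: arr=2 -> substrate=0 bound=4 product=8
t=10: arr=0 -> substrate=0 bound=2 product=10
t=11: arr=0 -> substrate=0 bound=0 product=12
t=12: arr=3 -> substrate=0 bound=3 product=12
t=13: arr=2 -> substrate=1 bound=4 product=12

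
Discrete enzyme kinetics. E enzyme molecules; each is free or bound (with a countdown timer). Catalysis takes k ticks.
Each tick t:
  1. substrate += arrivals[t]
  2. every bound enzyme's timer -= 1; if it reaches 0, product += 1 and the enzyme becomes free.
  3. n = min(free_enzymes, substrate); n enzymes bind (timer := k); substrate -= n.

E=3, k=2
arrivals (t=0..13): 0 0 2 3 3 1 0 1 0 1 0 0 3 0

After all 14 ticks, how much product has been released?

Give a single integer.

Answer: 11

Derivation:
t=0: arr=0 -> substrate=0 bound=0 product=0
t=1: arr=0 -> substrate=0 bound=0 product=0
t=2: arr=2 -> substrate=0 bound=2 product=0
t=3: arr=3 -> substrate=2 bound=3 product=0
t=4: arr=3 -> substrate=3 bound=3 product=2
t=5: arr=1 -> substrate=3 bound=3 product=3
t=6: arr=0 -> substrate=1 bound=3 product=5
t=7: arr=1 -> substrate=1 bound=3 product=6
t=8: arr=0 -> substrate=0 bound=2 product=8
t=9: arr=1 -> substrate=0 bound=2 product=9
t=10: arr=0 -> substrate=0 bound=1 product=10
t=11: arr=0 -> substrate=0 bound=0 product=11
t=12: arr=3 -> substrate=0 bound=3 product=11
t=13: arr=0 -> substrate=0 bound=3 product=11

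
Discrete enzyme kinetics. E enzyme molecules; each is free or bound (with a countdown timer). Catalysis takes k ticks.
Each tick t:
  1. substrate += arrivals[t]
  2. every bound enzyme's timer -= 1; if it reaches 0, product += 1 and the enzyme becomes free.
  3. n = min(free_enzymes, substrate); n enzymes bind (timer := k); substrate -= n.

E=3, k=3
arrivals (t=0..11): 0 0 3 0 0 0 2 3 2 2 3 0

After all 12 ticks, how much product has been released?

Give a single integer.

Answer: 6

Derivation:
t=0: arr=0 -> substrate=0 bound=0 product=0
t=1: arr=0 -> substrate=0 bound=0 product=0
t=2: arr=3 -> substrate=0 bound=3 product=0
t=3: arr=0 -> substrate=0 bound=3 product=0
t=4: arr=0 -> substrate=0 bound=3 product=0
t=5: arr=0 -> substrate=0 bound=0 product=3
t=6: arr=2 -> substrate=0 bound=2 product=3
t=7: arr=3 -> substrate=2 bound=3 product=3
t=8: arr=2 -> substrate=4 bound=3 product=3
t=9: arr=2 -> substrate=4 bound=3 product=5
t=10: arr=3 -> substrate=6 bound=3 product=6
t=11: arr=0 -> substrate=6 bound=3 product=6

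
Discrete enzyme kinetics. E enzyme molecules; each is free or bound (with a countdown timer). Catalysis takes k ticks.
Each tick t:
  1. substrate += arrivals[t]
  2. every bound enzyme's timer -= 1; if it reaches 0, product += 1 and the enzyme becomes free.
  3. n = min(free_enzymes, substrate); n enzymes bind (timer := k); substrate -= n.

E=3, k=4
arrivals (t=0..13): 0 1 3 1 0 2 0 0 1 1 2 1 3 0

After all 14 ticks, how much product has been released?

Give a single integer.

t=0: arr=0 -> substrate=0 bound=0 product=0
t=1: arr=1 -> substrate=0 bound=1 product=0
t=2: arr=3 -> substrate=1 bound=3 product=0
t=3: arr=1 -> substrate=2 bound=3 product=0
t=4: arr=0 -> substrate=2 bound=3 product=0
t=5: arr=2 -> substrate=3 bound=3 product=1
t=6: arr=0 -> substrate=1 bound=3 product=3
t=7: arr=0 -> substrate=1 bound=3 product=3
t=8: arr=1 -> substrate=2 bound=3 product=3
t=9: arr=1 -> substrate=2 bound=3 product=4
t=10: arr=2 -> substrate=2 bound=3 product=6
t=11: arr=1 -> substrate=3 bound=3 product=6
t=12: arr=3 -> substrate=6 bound=3 product=6
t=13: arr=0 -> substrate=5 bound=3 product=7

Answer: 7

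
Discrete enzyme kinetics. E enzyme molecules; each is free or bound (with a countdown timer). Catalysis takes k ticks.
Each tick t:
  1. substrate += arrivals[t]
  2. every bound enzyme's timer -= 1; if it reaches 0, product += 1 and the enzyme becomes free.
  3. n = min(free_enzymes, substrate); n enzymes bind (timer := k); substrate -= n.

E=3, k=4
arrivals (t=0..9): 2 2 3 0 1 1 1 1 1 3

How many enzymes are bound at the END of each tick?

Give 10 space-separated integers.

t=0: arr=2 -> substrate=0 bound=2 product=0
t=1: arr=2 -> substrate=1 bound=3 product=0
t=2: arr=3 -> substrate=4 bound=3 product=0
t=3: arr=0 -> substrate=4 bound=3 product=0
t=4: arr=1 -> substrate=3 bound=3 product=2
t=5: arr=1 -> substrate=3 bound=3 product=3
t=6: arr=1 -> substrate=4 bound=3 product=3
t=7: arr=1 -> substrate=5 bound=3 product=3
t=8: arr=1 -> substrate=4 bound=3 product=5
t=9: arr=3 -> substrate=6 bound=3 product=6

Answer: 2 3 3 3 3 3 3 3 3 3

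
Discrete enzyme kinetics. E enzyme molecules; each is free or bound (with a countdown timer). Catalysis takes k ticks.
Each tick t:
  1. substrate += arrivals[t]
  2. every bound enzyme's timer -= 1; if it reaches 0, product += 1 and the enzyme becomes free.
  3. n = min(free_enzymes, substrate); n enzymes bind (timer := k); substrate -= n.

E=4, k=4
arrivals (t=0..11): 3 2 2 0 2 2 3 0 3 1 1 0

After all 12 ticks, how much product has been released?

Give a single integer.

t=0: arr=3 -> substrate=0 bound=3 product=0
t=1: arr=2 -> substrate=1 bound=4 product=0
t=2: arr=2 -> substrate=3 bound=4 product=0
t=3: arr=0 -> substrate=3 bound=4 product=0
t=4: arr=2 -> substrate=2 bound=4 product=3
t=5: arr=2 -> substrate=3 bound=4 product=4
t=6: arr=3 -> substrate=6 bound=4 product=4
t=7: arr=0 -> substrate=6 bound=4 product=4
t=8: arr=3 -> substrate=6 bound=4 product=7
t=9: arr=1 -> substrate=6 bound=4 product=8
t=10: arr=1 -> substrate=7 bound=4 product=8
t=11: arr=0 -> substrate=7 bound=4 product=8

Answer: 8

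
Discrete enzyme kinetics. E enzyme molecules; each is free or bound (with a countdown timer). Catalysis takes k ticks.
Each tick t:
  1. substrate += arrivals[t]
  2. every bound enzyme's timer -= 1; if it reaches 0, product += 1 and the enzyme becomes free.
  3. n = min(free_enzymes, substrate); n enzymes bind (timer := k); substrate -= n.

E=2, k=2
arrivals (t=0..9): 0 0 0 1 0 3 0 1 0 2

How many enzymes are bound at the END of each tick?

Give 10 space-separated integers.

t=0: arr=0 -> substrate=0 bound=0 product=0
t=1: arr=0 -> substrate=0 bound=0 product=0
t=2: arr=0 -> substrate=0 bound=0 product=0
t=3: arr=1 -> substrate=0 bound=1 product=0
t=4: arr=0 -> substrate=0 bound=1 product=0
t=5: arr=3 -> substrate=1 bound=2 product=1
t=6: arr=0 -> substrate=1 bound=2 product=1
t=7: arr=1 -> substrate=0 bound=2 product=3
t=8: arr=0 -> substrate=0 bound=2 product=3
t=9: arr=2 -> substrate=0 bound=2 product=5

Answer: 0 0 0 1 1 2 2 2 2 2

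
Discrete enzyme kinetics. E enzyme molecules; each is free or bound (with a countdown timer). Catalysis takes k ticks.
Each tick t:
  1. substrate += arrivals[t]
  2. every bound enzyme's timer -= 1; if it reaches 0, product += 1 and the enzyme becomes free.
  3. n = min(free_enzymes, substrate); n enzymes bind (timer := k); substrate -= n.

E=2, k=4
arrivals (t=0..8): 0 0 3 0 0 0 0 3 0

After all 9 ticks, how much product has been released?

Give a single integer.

Answer: 2

Derivation:
t=0: arr=0 -> substrate=0 bound=0 product=0
t=1: arr=0 -> substrate=0 bound=0 product=0
t=2: arr=3 -> substrate=1 bound=2 product=0
t=3: arr=0 -> substrate=1 bound=2 product=0
t=4: arr=0 -> substrate=1 bound=2 product=0
t=5: arr=0 -> substrate=1 bound=2 product=0
t=6: arr=0 -> substrate=0 bound=1 product=2
t=7: arr=3 -> substrate=2 bound=2 product=2
t=8: arr=0 -> substrate=2 bound=2 product=2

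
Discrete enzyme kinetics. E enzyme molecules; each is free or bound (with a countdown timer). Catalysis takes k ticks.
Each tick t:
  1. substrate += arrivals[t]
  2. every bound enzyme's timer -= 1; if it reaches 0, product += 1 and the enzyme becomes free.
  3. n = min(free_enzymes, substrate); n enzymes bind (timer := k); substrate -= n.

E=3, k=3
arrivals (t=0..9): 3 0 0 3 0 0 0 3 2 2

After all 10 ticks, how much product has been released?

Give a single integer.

t=0: arr=3 -> substrate=0 bound=3 product=0
t=1: arr=0 -> substrate=0 bound=3 product=0
t=2: arr=0 -> substrate=0 bound=3 product=0
t=3: arr=3 -> substrate=0 bound=3 product=3
t=4: arr=0 -> substrate=0 bound=3 product=3
t=5: arr=0 -> substrate=0 bound=3 product=3
t=6: arr=0 -> substrate=0 bound=0 product=6
t=7: arr=3 -> substrate=0 bound=3 product=6
t=8: arr=2 -> substrate=2 bound=3 product=6
t=9: arr=2 -> substrate=4 bound=3 product=6

Answer: 6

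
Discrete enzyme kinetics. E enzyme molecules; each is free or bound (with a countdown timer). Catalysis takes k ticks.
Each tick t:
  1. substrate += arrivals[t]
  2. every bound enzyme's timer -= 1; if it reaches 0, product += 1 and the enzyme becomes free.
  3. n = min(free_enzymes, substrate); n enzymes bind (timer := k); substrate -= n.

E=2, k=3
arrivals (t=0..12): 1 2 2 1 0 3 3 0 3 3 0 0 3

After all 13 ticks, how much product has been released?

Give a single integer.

t=0: arr=1 -> substrate=0 bound=1 product=0
t=1: arr=2 -> substrate=1 bound=2 product=0
t=2: arr=2 -> substrate=3 bound=2 product=0
t=3: arr=1 -> substrate=3 bound=2 product=1
t=4: arr=0 -> substrate=2 bound=2 product=2
t=5: arr=3 -> substrate=5 bound=2 product=2
t=6: arr=3 -> substrate=7 bound=2 product=3
t=7: arr=0 -> substrate=6 bound=2 product=4
t=8: arr=3 -> substrate=9 bound=2 product=4
t=9: arr=3 -> substrate=11 bound=2 product=5
t=10: arr=0 -> substrate=10 bound=2 product=6
t=11: arr=0 -> substrate=10 bound=2 product=6
t=12: arr=3 -> substrate=12 bound=2 product=7

Answer: 7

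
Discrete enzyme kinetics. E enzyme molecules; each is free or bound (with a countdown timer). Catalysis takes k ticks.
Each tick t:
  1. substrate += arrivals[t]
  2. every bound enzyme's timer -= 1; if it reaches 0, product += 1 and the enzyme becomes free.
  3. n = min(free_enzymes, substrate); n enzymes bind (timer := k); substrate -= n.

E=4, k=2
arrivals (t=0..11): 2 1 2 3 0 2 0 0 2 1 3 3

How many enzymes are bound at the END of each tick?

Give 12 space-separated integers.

t=0: arr=2 -> substrate=0 bound=2 product=0
t=1: arr=1 -> substrate=0 bound=3 product=0
t=2: arr=2 -> substrate=0 bound=3 product=2
t=3: arr=3 -> substrate=1 bound=4 product=3
t=4: arr=0 -> substrate=0 bound=3 product=5
t=5: arr=2 -> substrate=0 bound=3 product=7
t=6: arr=0 -> substrate=0 bound=2 product=8
t=7: arr=0 -> substrate=0 bound=0 product=10
t=8: arr=2 -> substrate=0 bound=2 product=10
t=9: arr=1 -> substrate=0 bound=3 product=10
t=10: arr=3 -> substrate=0 bound=4 product=12
t=11: arr=3 -> substrate=2 bound=4 product=13

Answer: 2 3 3 4 3 3 2 0 2 3 4 4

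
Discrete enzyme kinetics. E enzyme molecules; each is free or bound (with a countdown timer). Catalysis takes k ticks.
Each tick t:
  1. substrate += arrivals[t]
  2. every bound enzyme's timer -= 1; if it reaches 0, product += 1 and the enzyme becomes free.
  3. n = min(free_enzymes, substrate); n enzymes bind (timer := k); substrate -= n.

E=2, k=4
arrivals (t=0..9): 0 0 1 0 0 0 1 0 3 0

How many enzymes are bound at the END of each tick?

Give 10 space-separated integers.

Answer: 0 0 1 1 1 1 1 1 2 2

Derivation:
t=0: arr=0 -> substrate=0 bound=0 product=0
t=1: arr=0 -> substrate=0 bound=0 product=0
t=2: arr=1 -> substrate=0 bound=1 product=0
t=3: arr=0 -> substrate=0 bound=1 product=0
t=4: arr=0 -> substrate=0 bound=1 product=0
t=5: arr=0 -> substrate=0 bound=1 product=0
t=6: arr=1 -> substrate=0 bound=1 product=1
t=7: arr=0 -> substrate=0 bound=1 product=1
t=8: arr=3 -> substrate=2 bound=2 product=1
t=9: arr=0 -> substrate=2 bound=2 product=1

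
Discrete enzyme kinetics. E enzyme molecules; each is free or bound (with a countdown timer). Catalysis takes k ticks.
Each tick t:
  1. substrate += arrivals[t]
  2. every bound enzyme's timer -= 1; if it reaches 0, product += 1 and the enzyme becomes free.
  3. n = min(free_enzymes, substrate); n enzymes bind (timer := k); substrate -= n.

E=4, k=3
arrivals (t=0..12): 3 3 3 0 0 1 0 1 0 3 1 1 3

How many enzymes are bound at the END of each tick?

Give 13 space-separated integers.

Answer: 3 4 4 4 4 4 3 3 3 4 4 4 4

Derivation:
t=0: arr=3 -> substrate=0 bound=3 product=0
t=1: arr=3 -> substrate=2 bound=4 product=0
t=2: arr=3 -> substrate=5 bound=4 product=0
t=3: arr=0 -> substrate=2 bound=4 product=3
t=4: arr=0 -> substrate=1 bound=4 product=4
t=5: arr=1 -> substrate=2 bound=4 product=4
t=6: arr=0 -> substrate=0 bound=3 product=7
t=7: arr=1 -> substrate=0 bound=3 product=8
t=8: arr=0 -> substrate=0 bound=3 product=8
t=9: arr=3 -> substrate=0 bound=4 product=10
t=10: arr=1 -> substrate=0 bound=4 product=11
t=11: arr=1 -> substrate=1 bound=4 product=11
t=12: arr=3 -> substrate=1 bound=4 product=14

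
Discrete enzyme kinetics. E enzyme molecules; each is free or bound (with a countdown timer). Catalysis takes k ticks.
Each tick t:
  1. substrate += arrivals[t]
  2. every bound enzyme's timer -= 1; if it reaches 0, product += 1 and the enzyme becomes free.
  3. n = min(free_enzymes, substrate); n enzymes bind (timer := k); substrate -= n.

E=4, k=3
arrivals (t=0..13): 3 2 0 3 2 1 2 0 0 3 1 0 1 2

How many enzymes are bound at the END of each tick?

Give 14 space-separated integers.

Answer: 3 4 4 4 4 4 4 4 4 4 4 4 3 4

Derivation:
t=0: arr=3 -> substrate=0 bound=3 product=0
t=1: arr=2 -> substrate=1 bound=4 product=0
t=2: arr=0 -> substrate=1 bound=4 product=0
t=3: arr=3 -> substrate=1 bound=4 product=3
t=4: arr=2 -> substrate=2 bound=4 product=4
t=5: arr=1 -> substrate=3 bound=4 product=4
t=6: arr=2 -> substrate=2 bound=4 product=7
t=7: arr=0 -> substrate=1 bound=4 product=8
t=8: arr=0 -> substrate=1 bound=4 product=8
t=9: arr=3 -> substrate=1 bound=4 product=11
t=10: arr=1 -> substrate=1 bound=4 product=12
t=11: arr=0 -> substrate=1 bound=4 product=12
t=12: arr=1 -> substrate=0 bound=3 product=15
t=13: arr=2 -> substrate=0 bound=4 product=16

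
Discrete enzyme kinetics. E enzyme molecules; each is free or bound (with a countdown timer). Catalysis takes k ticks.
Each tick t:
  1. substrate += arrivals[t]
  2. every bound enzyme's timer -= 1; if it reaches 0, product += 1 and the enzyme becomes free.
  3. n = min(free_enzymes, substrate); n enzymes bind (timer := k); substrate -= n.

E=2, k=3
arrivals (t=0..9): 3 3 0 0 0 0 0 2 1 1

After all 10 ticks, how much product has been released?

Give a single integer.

Answer: 6

Derivation:
t=0: arr=3 -> substrate=1 bound=2 product=0
t=1: arr=3 -> substrate=4 bound=2 product=0
t=2: arr=0 -> substrate=4 bound=2 product=0
t=3: arr=0 -> substrate=2 bound=2 product=2
t=4: arr=0 -> substrate=2 bound=2 product=2
t=5: arr=0 -> substrate=2 bound=2 product=2
t=6: arr=0 -> substrate=0 bound=2 product=4
t=7: arr=2 -> substrate=2 bound=2 product=4
t=8: arr=1 -> substrate=3 bound=2 product=4
t=9: arr=1 -> substrate=2 bound=2 product=6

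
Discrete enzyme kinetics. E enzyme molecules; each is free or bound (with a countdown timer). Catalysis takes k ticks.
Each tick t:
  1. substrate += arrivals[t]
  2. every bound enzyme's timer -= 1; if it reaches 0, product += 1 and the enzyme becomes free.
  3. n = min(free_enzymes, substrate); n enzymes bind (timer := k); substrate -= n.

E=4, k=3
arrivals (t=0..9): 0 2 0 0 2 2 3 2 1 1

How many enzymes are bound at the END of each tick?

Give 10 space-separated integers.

Answer: 0 2 2 2 2 4 4 4 4 4

Derivation:
t=0: arr=0 -> substrate=0 bound=0 product=0
t=1: arr=2 -> substrate=0 bound=2 product=0
t=2: arr=0 -> substrate=0 bound=2 product=0
t=3: arr=0 -> substrate=0 bound=2 product=0
t=4: arr=2 -> substrate=0 bound=2 product=2
t=5: arr=2 -> substrate=0 bound=4 product=2
t=6: arr=3 -> substrate=3 bound=4 product=2
t=7: arr=2 -> substrate=3 bound=4 product=4
t=8: arr=1 -> substrate=2 bound=4 product=6
t=9: arr=1 -> substrate=3 bound=4 product=6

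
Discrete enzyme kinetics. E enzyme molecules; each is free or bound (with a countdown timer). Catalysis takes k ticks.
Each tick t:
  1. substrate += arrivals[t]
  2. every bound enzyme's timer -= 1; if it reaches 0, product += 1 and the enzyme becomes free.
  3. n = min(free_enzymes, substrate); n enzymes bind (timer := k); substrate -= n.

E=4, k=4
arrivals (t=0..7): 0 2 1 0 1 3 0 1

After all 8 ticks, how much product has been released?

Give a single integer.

Answer: 3

Derivation:
t=0: arr=0 -> substrate=0 bound=0 product=0
t=1: arr=2 -> substrate=0 bound=2 product=0
t=2: arr=1 -> substrate=0 bound=3 product=0
t=3: arr=0 -> substrate=0 bound=3 product=0
t=4: arr=1 -> substrate=0 bound=4 product=0
t=5: arr=3 -> substrate=1 bound=4 product=2
t=6: arr=0 -> substrate=0 bound=4 product=3
t=7: arr=1 -> substrate=1 bound=4 product=3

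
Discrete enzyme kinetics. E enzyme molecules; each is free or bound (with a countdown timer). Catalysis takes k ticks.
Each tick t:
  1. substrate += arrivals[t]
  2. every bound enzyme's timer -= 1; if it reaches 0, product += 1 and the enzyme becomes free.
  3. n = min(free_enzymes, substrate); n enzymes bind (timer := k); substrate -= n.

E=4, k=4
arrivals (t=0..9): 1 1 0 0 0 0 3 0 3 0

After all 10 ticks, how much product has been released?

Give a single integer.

Answer: 2

Derivation:
t=0: arr=1 -> substrate=0 bound=1 product=0
t=1: arr=1 -> substrate=0 bound=2 product=0
t=2: arr=0 -> substrate=0 bound=2 product=0
t=3: arr=0 -> substrate=0 bound=2 product=0
t=4: arr=0 -> substrate=0 bound=1 product=1
t=5: arr=0 -> substrate=0 bound=0 product=2
t=6: arr=3 -> substrate=0 bound=3 product=2
t=7: arr=0 -> substrate=0 bound=3 product=2
t=8: arr=3 -> substrate=2 bound=4 product=2
t=9: arr=0 -> substrate=2 bound=4 product=2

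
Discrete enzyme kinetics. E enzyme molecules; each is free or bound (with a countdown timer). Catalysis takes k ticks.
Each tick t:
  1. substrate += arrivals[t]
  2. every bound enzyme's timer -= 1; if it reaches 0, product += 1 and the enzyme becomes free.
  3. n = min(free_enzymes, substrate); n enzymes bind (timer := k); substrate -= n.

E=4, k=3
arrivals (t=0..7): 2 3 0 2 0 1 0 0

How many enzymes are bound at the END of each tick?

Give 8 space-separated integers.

t=0: arr=2 -> substrate=0 bound=2 product=0
t=1: arr=3 -> substrate=1 bound=4 product=0
t=2: arr=0 -> substrate=1 bound=4 product=0
t=3: arr=2 -> substrate=1 bound=4 product=2
t=4: arr=0 -> substrate=0 bound=3 product=4
t=5: arr=1 -> substrate=0 bound=4 product=4
t=6: arr=0 -> substrate=0 bound=2 product=6
t=7: arr=0 -> substrate=0 bound=1 product=7

Answer: 2 4 4 4 3 4 2 1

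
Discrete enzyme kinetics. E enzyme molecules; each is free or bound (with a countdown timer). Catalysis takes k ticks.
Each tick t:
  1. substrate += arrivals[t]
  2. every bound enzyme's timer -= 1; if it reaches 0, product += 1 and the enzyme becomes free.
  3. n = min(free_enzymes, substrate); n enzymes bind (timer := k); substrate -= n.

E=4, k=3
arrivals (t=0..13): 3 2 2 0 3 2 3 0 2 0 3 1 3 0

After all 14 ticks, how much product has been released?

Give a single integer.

Answer: 16

Derivation:
t=0: arr=3 -> substrate=0 bound=3 product=0
t=1: arr=2 -> substrate=1 bound=4 product=0
t=2: arr=2 -> substrate=3 bound=4 product=0
t=3: arr=0 -> substrate=0 bound=4 product=3
t=4: arr=3 -> substrate=2 bound=4 product=4
t=5: arr=2 -> substrate=4 bound=4 product=4
t=6: arr=3 -> substrate=4 bound=4 product=7
t=7: arr=0 -> substrate=3 bound=4 product=8
t=8: arr=2 -> substrate=5 bound=4 product=8
t=9: arr=0 -> substrate=2 bound=4 product=11
t=10: arr=3 -> substrate=4 bound=4 product=12
t=11: arr=1 -> substrate=5 bound=4 product=12
t=12: arr=3 -> substrate=5 bound=4 product=15
t=13: arr=0 -> substrate=4 bound=4 product=16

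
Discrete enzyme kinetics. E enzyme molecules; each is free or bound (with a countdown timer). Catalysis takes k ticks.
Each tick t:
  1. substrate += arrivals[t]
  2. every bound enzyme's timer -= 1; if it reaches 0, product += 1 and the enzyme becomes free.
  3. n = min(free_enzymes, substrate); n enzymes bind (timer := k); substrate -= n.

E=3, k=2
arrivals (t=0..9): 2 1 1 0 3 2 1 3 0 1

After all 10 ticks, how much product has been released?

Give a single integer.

t=0: arr=2 -> substrate=0 bound=2 product=0
t=1: arr=1 -> substrate=0 bound=3 product=0
t=2: arr=1 -> substrate=0 bound=2 product=2
t=3: arr=0 -> substrate=0 bound=1 product=3
t=4: arr=3 -> substrate=0 bound=3 product=4
t=5: arr=2 -> substrate=2 bound=3 product=4
t=6: arr=1 -> substrate=0 bound=3 product=7
t=7: arr=3 -> substrate=3 bound=3 product=7
t=8: arr=0 -> substrate=0 bound=3 product=10
t=9: arr=1 -> substrate=1 bound=3 product=10

Answer: 10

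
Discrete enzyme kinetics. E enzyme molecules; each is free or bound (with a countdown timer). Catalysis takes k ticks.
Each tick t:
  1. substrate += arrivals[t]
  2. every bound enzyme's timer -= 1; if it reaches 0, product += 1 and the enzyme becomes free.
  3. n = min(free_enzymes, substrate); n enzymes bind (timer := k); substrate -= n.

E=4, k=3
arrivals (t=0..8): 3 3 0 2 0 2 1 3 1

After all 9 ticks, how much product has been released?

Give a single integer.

t=0: arr=3 -> substrate=0 bound=3 product=0
t=1: arr=3 -> substrate=2 bound=4 product=0
t=2: arr=0 -> substrate=2 bound=4 product=0
t=3: arr=2 -> substrate=1 bound=4 product=3
t=4: arr=0 -> substrate=0 bound=4 product=4
t=5: arr=2 -> substrate=2 bound=4 product=4
t=6: arr=1 -> substrate=0 bound=4 product=7
t=7: arr=3 -> substrate=2 bound=4 product=8
t=8: arr=1 -> substrate=3 bound=4 product=8

Answer: 8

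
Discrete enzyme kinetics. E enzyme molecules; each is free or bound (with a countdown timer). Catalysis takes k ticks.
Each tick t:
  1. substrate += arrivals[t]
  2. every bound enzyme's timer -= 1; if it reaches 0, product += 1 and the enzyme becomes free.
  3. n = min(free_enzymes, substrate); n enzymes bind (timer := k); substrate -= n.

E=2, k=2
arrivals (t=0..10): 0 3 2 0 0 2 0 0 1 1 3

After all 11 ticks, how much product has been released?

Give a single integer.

Answer: 8

Derivation:
t=0: arr=0 -> substrate=0 bound=0 product=0
t=1: arr=3 -> substrate=1 bound=2 product=0
t=2: arr=2 -> substrate=3 bound=2 product=0
t=3: arr=0 -> substrate=1 bound=2 product=2
t=4: arr=0 -> substrate=1 bound=2 product=2
t=5: arr=2 -> substrate=1 bound=2 product=4
t=6: arr=0 -> substrate=1 bound=2 product=4
t=7: arr=0 -> substrate=0 bound=1 product=6
t=8: arr=1 -> substrate=0 bound=2 product=6
t=9: arr=1 -> substrate=0 bound=2 product=7
t=10: arr=3 -> substrate=2 bound=2 product=8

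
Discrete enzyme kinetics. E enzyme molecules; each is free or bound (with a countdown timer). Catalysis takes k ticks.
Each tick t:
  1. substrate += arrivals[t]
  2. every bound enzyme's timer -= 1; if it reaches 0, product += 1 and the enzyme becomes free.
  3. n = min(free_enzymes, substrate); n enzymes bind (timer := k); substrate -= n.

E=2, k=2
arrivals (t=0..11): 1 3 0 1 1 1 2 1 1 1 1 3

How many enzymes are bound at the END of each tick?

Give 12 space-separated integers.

Answer: 1 2 2 2 2 2 2 2 2 2 2 2

Derivation:
t=0: arr=1 -> substrate=0 bound=1 product=0
t=1: arr=3 -> substrate=2 bound=2 product=0
t=2: arr=0 -> substrate=1 bound=2 product=1
t=3: arr=1 -> substrate=1 bound=2 product=2
t=4: arr=1 -> substrate=1 bound=2 product=3
t=5: arr=1 -> substrate=1 bound=2 product=4
t=6: arr=2 -> substrate=2 bound=2 product=5
t=7: arr=1 -> substrate=2 bound=2 product=6
t=8: arr=1 -> substrate=2 bound=2 product=7
t=9: arr=1 -> substrate=2 bound=2 product=8
t=10: arr=1 -> substrate=2 bound=2 product=9
t=11: arr=3 -> substrate=4 bound=2 product=10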